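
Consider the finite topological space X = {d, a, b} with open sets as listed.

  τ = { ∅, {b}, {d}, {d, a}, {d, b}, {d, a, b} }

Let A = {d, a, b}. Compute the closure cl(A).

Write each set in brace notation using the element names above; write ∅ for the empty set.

{d, a, b}

complement ∅; its interior ∅; cl(A) = X∖∅ = {d, a, b}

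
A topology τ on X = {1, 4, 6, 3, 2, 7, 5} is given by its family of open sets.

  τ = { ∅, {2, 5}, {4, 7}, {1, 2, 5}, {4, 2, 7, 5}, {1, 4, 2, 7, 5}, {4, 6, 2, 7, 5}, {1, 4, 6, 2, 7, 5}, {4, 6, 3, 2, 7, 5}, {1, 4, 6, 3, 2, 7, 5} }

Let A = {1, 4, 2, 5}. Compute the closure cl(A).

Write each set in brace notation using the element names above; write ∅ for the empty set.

closure: X∖int(X∖A) = X∖∅ = {1, 4, 6, 3, 2, 7, 5}

{1, 4, 6, 3, 2, 7, 5}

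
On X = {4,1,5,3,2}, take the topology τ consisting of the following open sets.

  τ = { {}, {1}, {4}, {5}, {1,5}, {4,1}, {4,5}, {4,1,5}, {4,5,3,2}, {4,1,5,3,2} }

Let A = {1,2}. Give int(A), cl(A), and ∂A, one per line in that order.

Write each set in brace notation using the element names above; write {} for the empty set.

int(A) = {1}
cl(A)  = {1,3,2}
∂A     = {3,2}

interior: largest open inside A is {1} (from {}, {1})
cl via duality: int({4,5,3}) = {4,5}, so X∖{4,5} = {1,3,2}
cl∖int = {3,2}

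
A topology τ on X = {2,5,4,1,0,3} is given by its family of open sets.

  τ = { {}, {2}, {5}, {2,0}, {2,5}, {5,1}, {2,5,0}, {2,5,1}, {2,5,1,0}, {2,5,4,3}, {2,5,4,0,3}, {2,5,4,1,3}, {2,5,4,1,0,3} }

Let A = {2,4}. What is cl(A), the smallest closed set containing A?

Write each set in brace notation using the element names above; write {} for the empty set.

{2,4,0,3}

complement {5,1,0,3}; its interior {5,1}; cl(A) = X∖{5,1} = {2,4,0,3}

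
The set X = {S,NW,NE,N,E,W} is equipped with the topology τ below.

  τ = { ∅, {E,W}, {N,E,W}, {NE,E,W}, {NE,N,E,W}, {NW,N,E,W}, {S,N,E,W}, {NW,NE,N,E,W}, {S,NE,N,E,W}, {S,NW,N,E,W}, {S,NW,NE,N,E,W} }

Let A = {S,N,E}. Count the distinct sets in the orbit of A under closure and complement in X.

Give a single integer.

closure: X∖int(X∖A) = X∖∅ = {S,NW,NE,N,E,W}
Let k=closure and c=complement:
  1. A     = {S,N,E}
  2. kA    = {S,NW,NE,N,E,W}
  3. cA    = {NW,NE,W}
  4. ckA   = ∅
— saturated at 4

4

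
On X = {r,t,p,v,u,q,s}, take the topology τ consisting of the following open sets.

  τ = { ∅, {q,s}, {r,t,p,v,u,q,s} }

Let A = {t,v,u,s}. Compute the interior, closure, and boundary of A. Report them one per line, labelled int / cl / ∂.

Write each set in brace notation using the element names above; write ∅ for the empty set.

interior: largest open inside A is ∅ (from ∅)
cl via duality: int({r,p,q}) = ∅, so X∖∅ = {r,t,p,v,u,q,s}
cl∖int = {r,t,p,v,u,q,s}

int(A) = ∅
cl(A)  = {r,t,p,v,u,q,s}
∂A     = {r,t,p,v,u,q,s}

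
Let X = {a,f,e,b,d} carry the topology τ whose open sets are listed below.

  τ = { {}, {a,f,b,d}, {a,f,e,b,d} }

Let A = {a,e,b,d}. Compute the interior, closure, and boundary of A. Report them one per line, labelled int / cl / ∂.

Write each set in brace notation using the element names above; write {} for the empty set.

int(A) = {}
cl(A)  = {a,f,e,b,d}
∂A     = {a,f,e,b,d}

opens ⊆ A: {}; union → int = {}
complement {f}; its interior {}; cl(A) = X∖{} = {a,f,e,b,d}
boundary = {a,f,e,b,d} ∖ {} = {a,f,e,b,d}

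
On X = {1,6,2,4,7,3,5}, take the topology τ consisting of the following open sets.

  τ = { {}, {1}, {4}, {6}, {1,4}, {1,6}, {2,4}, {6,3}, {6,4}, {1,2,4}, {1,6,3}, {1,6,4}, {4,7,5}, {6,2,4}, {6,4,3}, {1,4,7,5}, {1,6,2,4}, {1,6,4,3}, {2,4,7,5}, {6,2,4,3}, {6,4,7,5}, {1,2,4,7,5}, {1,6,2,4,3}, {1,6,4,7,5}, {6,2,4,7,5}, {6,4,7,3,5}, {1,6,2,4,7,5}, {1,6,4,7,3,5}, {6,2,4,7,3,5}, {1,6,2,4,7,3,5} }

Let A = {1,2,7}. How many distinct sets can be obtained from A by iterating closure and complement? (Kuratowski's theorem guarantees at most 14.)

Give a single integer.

6

closure: X∖int(X∖A) = X∖{6,4,3} = {1,2,7,5}
Let k=closure and c=complement:
  1. A     = {1,2,7}
  2. kA    = {1,2,7,5}
  3. cA    = {6,4,3,5}
  4. ckA   = {6,4,3}
  5. kcA   = {6,2,4,7,3,5}
  6. ckcA  = {1}
— saturated at 6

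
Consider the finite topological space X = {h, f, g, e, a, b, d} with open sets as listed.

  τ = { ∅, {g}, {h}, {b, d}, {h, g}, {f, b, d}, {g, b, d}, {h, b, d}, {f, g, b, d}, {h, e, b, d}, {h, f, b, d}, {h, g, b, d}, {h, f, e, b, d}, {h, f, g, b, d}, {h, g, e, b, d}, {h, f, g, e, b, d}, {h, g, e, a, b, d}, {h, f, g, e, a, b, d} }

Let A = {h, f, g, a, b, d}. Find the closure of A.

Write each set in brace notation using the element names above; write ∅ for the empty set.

{h, f, g, e, a, b, d}

cl via duality: int({e}) = ∅, so X∖∅ = {h, f, g, e, a, b, d}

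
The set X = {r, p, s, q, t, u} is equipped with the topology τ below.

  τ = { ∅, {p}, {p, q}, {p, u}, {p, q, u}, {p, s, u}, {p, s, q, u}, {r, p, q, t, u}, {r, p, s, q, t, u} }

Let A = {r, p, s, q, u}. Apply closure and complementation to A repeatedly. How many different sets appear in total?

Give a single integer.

6

X∖A={t}, int(X∖A)=∅, hence cl(A)={r, p, s, q, t, u}
Orbit (k=closure, c=complement):
  1. A     = {r, p, s, q, u}
  2. kA    = {r, p, s, q, t, u}
  3. cA    = {t}
  4. ckA   = ∅
  5. kcA   = {r, t}
  6. ckcA  = {p, s, q, u}
(closed under both — stop)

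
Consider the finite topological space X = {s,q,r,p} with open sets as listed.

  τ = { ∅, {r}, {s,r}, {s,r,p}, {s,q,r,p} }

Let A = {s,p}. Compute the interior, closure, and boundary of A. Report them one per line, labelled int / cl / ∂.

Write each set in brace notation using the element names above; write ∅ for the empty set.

int(A) = ∅
cl(A)  = {s,q,p}
∂A     = {s,q,p}

interior: largest open inside A is ∅ (from ∅)
cl via duality: int({q,r}) = {r}, so X∖{r} = {s,q,p}
cl∖int = {s,q,p}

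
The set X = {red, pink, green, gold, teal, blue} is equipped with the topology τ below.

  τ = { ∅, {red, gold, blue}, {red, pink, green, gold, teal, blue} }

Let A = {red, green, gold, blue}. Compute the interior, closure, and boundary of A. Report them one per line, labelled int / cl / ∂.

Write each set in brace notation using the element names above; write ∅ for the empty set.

int(A) = {red, gold, blue}
cl(A)  = {red, pink, green, gold, teal, blue}
∂A     = {pink, green, teal}

open subsets of A: ∅, {red, gold, blue}; so int(A) = {red, gold, blue}
closure: X∖int(X∖A) = X∖∅ = {red, pink, green, gold, teal, blue}
∂A = {red, pink, green, gold, teal, blue} minus {red, gold, blue} = {pink, green, teal}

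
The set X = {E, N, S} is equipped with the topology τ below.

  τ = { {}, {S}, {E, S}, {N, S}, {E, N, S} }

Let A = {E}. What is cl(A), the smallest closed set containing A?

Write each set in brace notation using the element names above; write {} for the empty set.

complement {N, S}; its interior {N, S}; cl(A) = X∖{N, S} = {E}

{E}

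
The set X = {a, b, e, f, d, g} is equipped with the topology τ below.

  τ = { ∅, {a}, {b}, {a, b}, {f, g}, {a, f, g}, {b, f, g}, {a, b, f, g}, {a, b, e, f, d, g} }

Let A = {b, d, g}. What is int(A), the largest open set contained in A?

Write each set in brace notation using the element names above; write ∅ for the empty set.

{b}

opens ⊆ A: ∅, {b}; union → int = {b}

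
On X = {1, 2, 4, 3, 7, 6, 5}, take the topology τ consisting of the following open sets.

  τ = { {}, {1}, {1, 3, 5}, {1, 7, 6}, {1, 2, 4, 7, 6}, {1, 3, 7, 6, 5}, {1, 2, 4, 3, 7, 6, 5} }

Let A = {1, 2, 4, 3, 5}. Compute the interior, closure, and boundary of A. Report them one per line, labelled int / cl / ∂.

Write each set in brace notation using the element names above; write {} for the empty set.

opens ⊆ A: {}, {1}, {1, 3, 5}; union → int = {1, 3, 5}
complement {7, 6}; its interior {}; cl(A) = X∖{} = {1, 2, 4, 3, 7, 6, 5}
boundary = {1, 2, 4, 3, 7, 6, 5} ∖ {1, 3, 5} = {2, 4, 7, 6}

int(A) = {1, 3, 5}
cl(A)  = {1, 2, 4, 3, 7, 6, 5}
∂A     = {2, 4, 7, 6}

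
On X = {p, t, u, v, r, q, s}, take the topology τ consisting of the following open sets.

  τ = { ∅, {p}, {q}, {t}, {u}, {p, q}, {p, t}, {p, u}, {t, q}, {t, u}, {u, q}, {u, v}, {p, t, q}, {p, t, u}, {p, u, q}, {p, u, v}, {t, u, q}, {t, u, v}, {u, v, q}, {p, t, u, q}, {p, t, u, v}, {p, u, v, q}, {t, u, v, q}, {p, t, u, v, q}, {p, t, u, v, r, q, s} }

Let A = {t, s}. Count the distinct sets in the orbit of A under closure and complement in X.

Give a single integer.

complement {p, u, v, r, q}; its interior {p, u, v, q}; cl(A) = X∖{p, u, v, q} = {t, r, s}
With k = closure, c = complement:
  1. A     = {t, s}
  2. kA    = {t, r, s}
  3. cA    = {p, u, v, r, q}
  4. ckA   = {p, u, v, q}
  5. kcA   = {p, u, v, r, q, s}
  6. ckcA  = {t}
k, c of each give nothing new

6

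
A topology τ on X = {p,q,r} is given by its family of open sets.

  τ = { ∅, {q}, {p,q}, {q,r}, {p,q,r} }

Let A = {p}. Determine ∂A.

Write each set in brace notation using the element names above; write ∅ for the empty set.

{p}

interior: largest open inside A is ∅ (from ∅)
cl via duality: int({q,r}) = {q,r}, so X∖{q,r} = {p}
cl∖int = {p}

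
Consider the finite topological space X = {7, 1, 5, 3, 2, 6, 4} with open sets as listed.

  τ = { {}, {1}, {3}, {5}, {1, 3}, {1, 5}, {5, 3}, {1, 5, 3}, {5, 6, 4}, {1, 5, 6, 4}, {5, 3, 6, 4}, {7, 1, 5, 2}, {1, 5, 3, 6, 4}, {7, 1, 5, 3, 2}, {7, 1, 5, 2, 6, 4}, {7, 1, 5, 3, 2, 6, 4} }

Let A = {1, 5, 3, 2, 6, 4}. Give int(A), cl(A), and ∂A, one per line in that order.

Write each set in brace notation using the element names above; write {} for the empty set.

int(A) = {1, 5, 3, 6, 4}
cl(A)  = {7, 1, 5, 3, 2, 6, 4}
∂A     = {7, 2}

open subsets of A: {}, {1}, {5}, {3}, {1, 5}, {1, 3}, {5, 3}, {1, 5, 3}, {5, 6, 4}, {5, 3, 6, 4}, {1, 5, 6, 4}, {1, 5, 3, 6, 4}; so int(A) = {1, 5, 3, 6, 4}
closure: X∖int(X∖A) = X∖{} = {7, 1, 5, 3, 2, 6, 4}
∂A = {7, 1, 5, 3, 2, 6, 4} minus {1, 5, 3, 6, 4} = {7, 2}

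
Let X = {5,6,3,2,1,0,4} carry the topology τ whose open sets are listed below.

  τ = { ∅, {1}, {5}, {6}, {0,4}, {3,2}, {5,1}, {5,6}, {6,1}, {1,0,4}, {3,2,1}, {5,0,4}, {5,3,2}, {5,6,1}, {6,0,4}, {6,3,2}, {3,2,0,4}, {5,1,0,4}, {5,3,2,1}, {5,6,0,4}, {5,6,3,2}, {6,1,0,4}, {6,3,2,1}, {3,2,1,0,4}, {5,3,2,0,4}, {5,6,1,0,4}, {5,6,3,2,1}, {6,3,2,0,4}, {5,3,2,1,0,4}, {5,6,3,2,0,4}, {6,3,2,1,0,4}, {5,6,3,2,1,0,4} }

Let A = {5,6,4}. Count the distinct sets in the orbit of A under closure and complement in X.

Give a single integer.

6

X∖A={3,2,1,0}, int(X∖A)={3,2,1}, hence cl(A)={5,6,0,4}
Orbit (k=closure, c=complement):
  1. A     = {5,6,4}
  2. kA    = {5,6,0,4}
  3. cA    = {3,2,1,0}
  4. ckA   = {3,2,1}
  5. kcA   = {3,2,1,0,4}
  6. ckcA  = {5,6}
(closed under both — stop)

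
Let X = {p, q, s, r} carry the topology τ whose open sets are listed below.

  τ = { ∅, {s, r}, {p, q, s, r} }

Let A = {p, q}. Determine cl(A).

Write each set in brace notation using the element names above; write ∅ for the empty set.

closure: X∖int(X∖A) = X∖{s, r} = {p, q}

{p, q}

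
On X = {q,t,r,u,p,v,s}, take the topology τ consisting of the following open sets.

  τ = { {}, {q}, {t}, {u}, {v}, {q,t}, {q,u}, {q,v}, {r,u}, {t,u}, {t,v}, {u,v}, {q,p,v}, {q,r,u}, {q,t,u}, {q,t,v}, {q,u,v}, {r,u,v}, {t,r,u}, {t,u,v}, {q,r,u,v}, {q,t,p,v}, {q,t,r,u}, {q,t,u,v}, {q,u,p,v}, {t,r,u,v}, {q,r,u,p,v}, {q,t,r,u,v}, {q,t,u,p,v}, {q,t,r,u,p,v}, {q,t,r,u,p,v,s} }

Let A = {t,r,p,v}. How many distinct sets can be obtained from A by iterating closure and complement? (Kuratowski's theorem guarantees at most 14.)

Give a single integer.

complement {q,u,s}; its interior {q,u}; cl(A) = X∖{q,u} = {t,r,p,v,s}
With k = closure, c = complement:
  1. A     = {t,r,p,v}
  2. kA    = {t,r,p,v,s}
  3. cA    = {q,u,s}
  4. ckA   = {q,u}
  5. kcA   = {q,r,u,p,s}
  6. ckcA  = {t,v}
  7. kckcA = {t,p,v,s}
  8. ckckcA = {q,r,u}
k, c of each give nothing new

8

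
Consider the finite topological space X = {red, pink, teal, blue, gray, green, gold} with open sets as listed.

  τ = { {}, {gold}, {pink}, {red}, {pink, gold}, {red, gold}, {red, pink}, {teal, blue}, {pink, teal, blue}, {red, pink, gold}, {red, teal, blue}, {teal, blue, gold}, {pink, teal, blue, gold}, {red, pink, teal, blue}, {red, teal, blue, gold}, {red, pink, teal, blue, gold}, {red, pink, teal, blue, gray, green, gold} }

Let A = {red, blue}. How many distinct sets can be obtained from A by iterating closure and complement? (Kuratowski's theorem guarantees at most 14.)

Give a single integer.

10

closure: X∖int(X∖A) = X∖{pink, gold} = {red, teal, blue, gray, green}
Let k=closure and c=complement:
  1. A     = {red, blue}
  2. kA    = {red, teal, blue, gray, green}
  3. cA    = {pink, teal, gray, green, gold}
  4. ckA   = {pink, gold}
  5. kcA   = {pink, teal, blue, gray, green, gold}
  6. kckA  = {pink, gray, green, gold}
  7. ckcA  = {red}
  8. ckckA = {red, teal, blue}
  9. kckcA = {red, gray, green}
  10. ckckcA = {pink, teal, blue, gold}
— saturated at 10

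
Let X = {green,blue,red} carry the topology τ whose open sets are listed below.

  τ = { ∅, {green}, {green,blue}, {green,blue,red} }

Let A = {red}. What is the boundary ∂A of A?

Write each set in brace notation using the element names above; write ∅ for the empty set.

opens ⊆ A: ∅; union → int = ∅
complement {green,blue}; its interior {green,blue}; cl(A) = X∖{green,blue} = {red}
boundary = {red} ∖ ∅ = {red}

{red}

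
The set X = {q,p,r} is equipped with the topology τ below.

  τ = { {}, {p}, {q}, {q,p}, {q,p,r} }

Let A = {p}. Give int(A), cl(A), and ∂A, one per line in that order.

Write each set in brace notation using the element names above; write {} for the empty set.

U open, U⊆A: {}, {p}. int(A) = ⋃ = {p}
X∖A={q,r}, int(X∖A)={q}, hence cl(A)={p,r}
∂A: remove int from cl → {r}

int(A) = {p}
cl(A)  = {p,r}
∂A     = {r}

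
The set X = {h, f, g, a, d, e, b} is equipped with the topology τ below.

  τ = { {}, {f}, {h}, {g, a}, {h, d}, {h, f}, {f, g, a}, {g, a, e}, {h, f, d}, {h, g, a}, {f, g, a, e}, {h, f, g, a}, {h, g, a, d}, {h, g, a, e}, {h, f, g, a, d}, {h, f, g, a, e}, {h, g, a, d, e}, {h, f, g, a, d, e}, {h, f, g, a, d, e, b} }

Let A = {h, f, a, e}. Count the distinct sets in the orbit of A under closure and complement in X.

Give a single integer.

complement {g, d, b}; its interior {}; cl(A) = X∖{} = {h, f, g, a, d, e, b}
With k = closure, c = complement:
  1. A     = {h, f, a, e}
  2. kA    = {h, f, g, a, d, e, b}
  3. cA    = {g, d, b}
  4. ckA   = {}
  5. kcA   = {g, a, d, e, b}
  6. ckcA  = {h, f}
  7. kckcA = {h, f, d, b}
  8. ckckcA = {g, a, e}
  9. kckckcA = {g, a, e, b}
  10. ckckckcA = {h, f, d}
k, c of each give nothing new

10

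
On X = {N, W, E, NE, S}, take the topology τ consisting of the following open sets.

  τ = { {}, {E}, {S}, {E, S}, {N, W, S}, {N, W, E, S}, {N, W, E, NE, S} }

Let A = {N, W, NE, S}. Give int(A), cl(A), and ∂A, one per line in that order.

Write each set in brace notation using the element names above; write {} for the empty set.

interior: largest open inside A is {N, W, S} (from {}, {S}, {N, W, S})
cl via duality: int({E}) = {E}, so X∖{E} = {N, W, NE, S}
cl∖int = {NE}

int(A) = {N, W, S}
cl(A)  = {N, W, NE, S}
∂A     = {NE}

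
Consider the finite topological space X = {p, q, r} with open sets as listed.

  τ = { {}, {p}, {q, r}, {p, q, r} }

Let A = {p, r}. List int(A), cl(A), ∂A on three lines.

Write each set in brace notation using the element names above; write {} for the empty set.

int(A) = {p}
cl(A)  = {p, q, r}
∂A     = {q, r}

opens ⊆ A: {}, {p}; union → int = {p}
complement {q}; its interior {}; cl(A) = X∖{} = {p, q, r}
boundary = {p, q, r} ∖ {p} = {q, r}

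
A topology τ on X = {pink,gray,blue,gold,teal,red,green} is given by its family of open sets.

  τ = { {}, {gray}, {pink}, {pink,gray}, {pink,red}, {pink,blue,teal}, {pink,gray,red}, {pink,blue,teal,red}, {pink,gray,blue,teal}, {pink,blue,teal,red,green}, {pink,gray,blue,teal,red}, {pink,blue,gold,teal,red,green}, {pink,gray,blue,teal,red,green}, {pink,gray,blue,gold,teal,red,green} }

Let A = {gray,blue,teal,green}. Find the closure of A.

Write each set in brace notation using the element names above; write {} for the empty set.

{gray,blue,gold,teal,green}

closure: X∖int(X∖A) = X∖{pink,red} = {gray,blue,gold,teal,green}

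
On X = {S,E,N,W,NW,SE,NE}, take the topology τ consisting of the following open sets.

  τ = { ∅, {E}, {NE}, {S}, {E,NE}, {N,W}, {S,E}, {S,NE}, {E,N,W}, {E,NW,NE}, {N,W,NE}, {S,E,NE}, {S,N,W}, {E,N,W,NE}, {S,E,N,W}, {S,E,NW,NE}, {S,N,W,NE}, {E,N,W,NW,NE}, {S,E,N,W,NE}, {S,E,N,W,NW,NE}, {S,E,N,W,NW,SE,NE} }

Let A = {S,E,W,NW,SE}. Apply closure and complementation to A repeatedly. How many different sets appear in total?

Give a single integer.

complement {N,NE}; its interior {NE}; cl(A) = X∖{NE} = {S,E,N,W,NW,SE}
With k = closure, c = complement:
  1. A     = {S,E,W,NW,SE}
  2. kA    = {S,E,N,W,NW,SE}
  3. cA    = {N,NE}
  4. ckA   = {NE}
  5. kcA   = {N,W,NW,SE,NE}
  6. kckA  = {NW,SE,NE}
  7. ckcA  = {S,E}
  8. ckckA = {S,E,N,W}
  9. kckcA = {S,E,NW,SE}
  10. ckckcA = {N,W,NE}
k, c of each give nothing new

10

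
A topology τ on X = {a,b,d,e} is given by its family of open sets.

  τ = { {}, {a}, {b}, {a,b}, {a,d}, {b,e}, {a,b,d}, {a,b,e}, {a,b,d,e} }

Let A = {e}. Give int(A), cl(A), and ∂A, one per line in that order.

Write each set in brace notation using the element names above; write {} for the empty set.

open subsets of A: {}; so int(A) = {}
closure: X∖int(X∖A) = X∖{a,b,d} = {e}
∂A = {e} minus {} = {e}

int(A) = {}
cl(A)  = {e}
∂A     = {e}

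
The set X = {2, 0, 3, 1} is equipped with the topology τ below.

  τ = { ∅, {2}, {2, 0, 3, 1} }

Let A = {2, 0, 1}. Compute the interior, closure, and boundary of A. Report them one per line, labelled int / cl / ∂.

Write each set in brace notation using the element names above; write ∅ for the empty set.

int(A) = {2}
cl(A)  = {2, 0, 3, 1}
∂A     = {0, 3, 1}

opens ⊆ A: ∅, {2}; union → int = {2}
complement {3}; its interior ∅; cl(A) = X∖∅ = {2, 0, 3, 1}
boundary = {2, 0, 3, 1} ∖ {2} = {0, 3, 1}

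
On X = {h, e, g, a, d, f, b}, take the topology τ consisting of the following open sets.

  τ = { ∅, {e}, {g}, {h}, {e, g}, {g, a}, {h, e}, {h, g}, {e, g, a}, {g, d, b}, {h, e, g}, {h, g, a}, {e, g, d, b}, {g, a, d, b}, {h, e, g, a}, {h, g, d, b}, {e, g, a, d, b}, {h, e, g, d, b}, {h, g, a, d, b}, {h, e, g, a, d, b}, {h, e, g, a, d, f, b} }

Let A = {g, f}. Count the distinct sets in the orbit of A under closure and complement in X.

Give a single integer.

8

closure: X∖int(X∖A) = X∖{h, e} = {g, a, d, f, b}
Let k=closure and c=complement:
  1. A     = {g, f}
  2. kA    = {g, a, d, f, b}
  3. cA    = {h, e, a, d, b}
  4. ckA   = {h, e}
  5. kcA   = {h, e, a, d, f, b}
  6. kckA  = {h, e, f}
  7. ckcA  = {g}
  8. ckckA = {g, a, d, b}
— saturated at 8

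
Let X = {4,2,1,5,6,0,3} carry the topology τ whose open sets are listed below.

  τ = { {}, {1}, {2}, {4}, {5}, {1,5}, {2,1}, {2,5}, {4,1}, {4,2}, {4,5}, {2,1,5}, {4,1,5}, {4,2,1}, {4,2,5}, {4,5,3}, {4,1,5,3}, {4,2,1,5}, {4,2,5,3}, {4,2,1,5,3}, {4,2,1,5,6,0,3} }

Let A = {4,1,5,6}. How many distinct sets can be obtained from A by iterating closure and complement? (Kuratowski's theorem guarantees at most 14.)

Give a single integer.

8

closure: X∖int(X∖A) = X∖{2} = {4,1,5,6,0,3}
Let k=closure and c=complement:
  1. A     = {4,1,5,6}
  2. kA    = {4,1,5,6,0,3}
  3. cA    = {2,0,3}
  4. ckA   = {2}
  5. kcA   = {2,6,0,3}
  6. kckA  = {2,6,0}
  7. ckcA  = {4,1,5}
  8. ckckA = {4,1,5,3}
— saturated at 8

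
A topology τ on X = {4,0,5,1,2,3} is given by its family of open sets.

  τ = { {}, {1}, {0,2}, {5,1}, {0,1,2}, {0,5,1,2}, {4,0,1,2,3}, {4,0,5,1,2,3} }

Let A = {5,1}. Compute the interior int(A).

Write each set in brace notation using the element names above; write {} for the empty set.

{5,1}

opens ⊆ A: {}, {1}, {5,1}; union → int = {5,1}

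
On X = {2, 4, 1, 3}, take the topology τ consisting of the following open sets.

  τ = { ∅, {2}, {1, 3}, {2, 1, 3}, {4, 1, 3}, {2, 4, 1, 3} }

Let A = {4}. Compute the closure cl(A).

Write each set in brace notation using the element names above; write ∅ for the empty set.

cl via duality: int({2, 1, 3}) = {2, 1, 3}, so X∖{2, 1, 3} = {4}

{4}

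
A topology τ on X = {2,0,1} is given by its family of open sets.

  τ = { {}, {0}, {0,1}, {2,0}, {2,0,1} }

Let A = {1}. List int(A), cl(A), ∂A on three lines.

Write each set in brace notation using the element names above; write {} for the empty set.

int(A) = {}
cl(A)  = {1}
∂A     = {1}

opens ⊆ A: {}; union → int = {}
complement {2,0}; its interior {2,0}; cl(A) = X∖{2,0} = {1}
boundary = {1} ∖ {} = {1}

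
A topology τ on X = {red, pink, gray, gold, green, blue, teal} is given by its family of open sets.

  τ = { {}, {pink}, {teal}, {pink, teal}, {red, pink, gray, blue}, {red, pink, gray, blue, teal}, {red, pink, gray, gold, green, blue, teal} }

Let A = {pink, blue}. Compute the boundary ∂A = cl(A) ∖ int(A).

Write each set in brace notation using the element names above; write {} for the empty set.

{red, gray, gold, green, blue}

interior: largest open inside A is {pink} (from {}, {pink})
cl via duality: int({red, gray, gold, green, teal}) = {teal}, so X∖{teal} = {red, pink, gray, gold, green, blue}
cl∖int = {red, gray, gold, green, blue}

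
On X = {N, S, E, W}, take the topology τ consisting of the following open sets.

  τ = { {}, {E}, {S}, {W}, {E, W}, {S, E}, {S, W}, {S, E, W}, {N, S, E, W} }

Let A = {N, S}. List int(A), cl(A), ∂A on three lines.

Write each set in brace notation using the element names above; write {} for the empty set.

int(A) = {S}
cl(A)  = {N, S}
∂A     = {N}

opens ⊆ A: {}, {S}; union → int = {S}
complement {E, W}; its interior {E, W}; cl(A) = X∖{E, W} = {N, S}
boundary = {N, S} ∖ {S} = {N}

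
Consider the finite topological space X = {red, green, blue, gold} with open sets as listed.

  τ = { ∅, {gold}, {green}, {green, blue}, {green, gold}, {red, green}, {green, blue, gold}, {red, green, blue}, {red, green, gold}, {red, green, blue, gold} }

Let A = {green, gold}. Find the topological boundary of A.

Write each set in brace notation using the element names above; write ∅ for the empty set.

{red, blue}

interior: largest open inside A is {green, gold} (from ∅, {gold}, {green}, {green, gold})
cl via duality: int({red, blue}) = ∅, so X∖∅ = {red, green, blue, gold}
cl∖int = {red, blue}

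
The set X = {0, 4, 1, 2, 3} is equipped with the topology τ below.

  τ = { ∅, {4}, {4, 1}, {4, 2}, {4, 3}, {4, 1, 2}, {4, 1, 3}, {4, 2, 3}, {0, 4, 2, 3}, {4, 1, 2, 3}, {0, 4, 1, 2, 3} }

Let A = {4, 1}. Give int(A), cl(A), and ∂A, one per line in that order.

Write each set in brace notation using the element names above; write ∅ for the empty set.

int(A) = {4, 1}
cl(A)  = {0, 4, 1, 2, 3}
∂A     = {0, 2, 3}

open subsets of A: ∅, {4}, {4, 1}; so int(A) = {4, 1}
closure: X∖int(X∖A) = X∖∅ = {0, 4, 1, 2, 3}
∂A = {0, 4, 1, 2, 3} minus {4, 1} = {0, 2, 3}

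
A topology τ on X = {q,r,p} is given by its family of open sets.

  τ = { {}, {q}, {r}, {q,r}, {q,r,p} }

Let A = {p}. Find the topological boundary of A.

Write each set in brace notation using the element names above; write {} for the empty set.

interior: largest open inside A is {} (from {})
cl via duality: int({q,r}) = {q,r}, so X∖{q,r} = {p}
cl∖int = {p}

{p}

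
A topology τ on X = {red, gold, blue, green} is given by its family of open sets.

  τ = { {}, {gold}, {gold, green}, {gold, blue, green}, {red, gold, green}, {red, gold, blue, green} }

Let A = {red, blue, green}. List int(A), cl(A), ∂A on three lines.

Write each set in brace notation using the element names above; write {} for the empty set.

int(A) = {}
cl(A)  = {red, blue, green}
∂A     = {red, blue, green}

opens ⊆ A: {}; union → int = {}
complement {gold}; its interior {gold}; cl(A) = X∖{gold} = {red, blue, green}
boundary = {red, blue, green} ∖ {} = {red, blue, green}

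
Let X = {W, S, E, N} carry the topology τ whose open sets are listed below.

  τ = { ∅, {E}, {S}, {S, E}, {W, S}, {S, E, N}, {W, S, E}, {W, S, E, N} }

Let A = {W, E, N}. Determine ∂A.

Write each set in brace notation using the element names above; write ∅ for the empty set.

U open, U⊆A: ∅, {E}. int(A) = ⋃ = {E}
X∖A={S}, int(X∖A)={S}, hence cl(A)={W, E, N}
∂A: remove int from cl → {W, N}

{W, N}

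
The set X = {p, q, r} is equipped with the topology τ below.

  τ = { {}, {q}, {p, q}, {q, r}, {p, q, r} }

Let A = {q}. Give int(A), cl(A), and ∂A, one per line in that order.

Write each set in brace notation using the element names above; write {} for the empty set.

open subsets of A: {}, {q}; so int(A) = {q}
closure: X∖int(X∖A) = X∖{} = {p, q, r}
∂A = {p, q, r} minus {q} = {p, r}

int(A) = {q}
cl(A)  = {p, q, r}
∂A     = {p, r}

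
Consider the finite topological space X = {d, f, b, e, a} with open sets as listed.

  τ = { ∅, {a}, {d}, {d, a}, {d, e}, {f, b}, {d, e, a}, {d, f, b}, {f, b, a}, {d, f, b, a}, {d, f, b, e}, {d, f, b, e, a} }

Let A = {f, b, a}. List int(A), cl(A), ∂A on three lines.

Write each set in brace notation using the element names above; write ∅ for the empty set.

int(A) = {f, b, a}
cl(A)  = {f, b, a}
∂A     = ∅

open subsets of A: ∅, {a}, {f, b}, {f, b, a}; so int(A) = {f, b, a}
closure: X∖int(X∖A) = X∖{d, e} = {f, b, a}
∂A = {f, b, a} minus {f, b, a} = ∅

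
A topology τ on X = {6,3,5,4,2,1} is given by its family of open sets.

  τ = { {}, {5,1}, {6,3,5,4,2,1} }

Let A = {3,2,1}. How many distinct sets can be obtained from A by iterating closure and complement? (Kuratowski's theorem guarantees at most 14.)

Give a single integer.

4

closure: X∖int(X∖A) = X∖{} = {6,3,5,4,2,1}
Let k=closure and c=complement:
  1. A     = {3,2,1}
  2. kA    = {6,3,5,4,2,1}
  3. cA    = {6,5,4}
  4. ckA   = {}
— saturated at 4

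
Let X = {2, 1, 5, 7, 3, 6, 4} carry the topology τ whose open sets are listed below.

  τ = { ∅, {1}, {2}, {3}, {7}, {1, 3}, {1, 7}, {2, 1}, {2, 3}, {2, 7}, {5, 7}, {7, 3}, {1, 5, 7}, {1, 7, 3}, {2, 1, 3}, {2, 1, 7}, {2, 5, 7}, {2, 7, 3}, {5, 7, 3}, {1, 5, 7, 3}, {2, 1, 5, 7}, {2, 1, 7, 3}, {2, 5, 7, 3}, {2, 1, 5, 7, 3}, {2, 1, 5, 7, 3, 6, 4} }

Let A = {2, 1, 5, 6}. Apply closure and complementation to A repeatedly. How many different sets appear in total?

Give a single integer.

8

closure: X∖int(X∖A) = X∖{7, 3} = {2, 1, 5, 6, 4}
Let k=closure and c=complement:
  1. A     = {2, 1, 5, 6}
  2. kA    = {2, 1, 5, 6, 4}
  3. cA    = {7, 3, 4}
  4. ckA   = {7, 3}
  5. kcA   = {5, 7, 3, 6, 4}
  6. ckcA  = {2, 1}
  7. kckcA = {2, 1, 6, 4}
  8. ckckcA = {5, 7, 3}
— saturated at 8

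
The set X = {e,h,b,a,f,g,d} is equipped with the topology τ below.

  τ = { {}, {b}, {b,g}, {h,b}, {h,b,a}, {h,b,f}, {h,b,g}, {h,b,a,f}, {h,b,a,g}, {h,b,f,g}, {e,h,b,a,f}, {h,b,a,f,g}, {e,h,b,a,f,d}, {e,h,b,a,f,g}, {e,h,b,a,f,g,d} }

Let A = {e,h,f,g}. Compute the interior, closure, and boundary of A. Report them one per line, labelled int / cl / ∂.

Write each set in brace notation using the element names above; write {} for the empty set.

opens ⊆ A: {}; union → int = {}
complement {b,a,d}; its interior {b}; cl(A) = X∖{b} = {e,h,a,f,g,d}
boundary = {e,h,a,f,g,d} ∖ {} = {e,h,a,f,g,d}

int(A) = {}
cl(A)  = {e,h,a,f,g,d}
∂A     = {e,h,a,f,g,d}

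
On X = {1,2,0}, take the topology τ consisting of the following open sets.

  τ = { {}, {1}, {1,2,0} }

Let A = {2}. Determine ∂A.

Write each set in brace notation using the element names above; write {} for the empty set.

{2,0}

U open, U⊆A: {}. int(A) = ⋃ = {}
X∖A={1,0}, int(X∖A)={1}, hence cl(A)={2,0}
∂A: remove int from cl → {2,0}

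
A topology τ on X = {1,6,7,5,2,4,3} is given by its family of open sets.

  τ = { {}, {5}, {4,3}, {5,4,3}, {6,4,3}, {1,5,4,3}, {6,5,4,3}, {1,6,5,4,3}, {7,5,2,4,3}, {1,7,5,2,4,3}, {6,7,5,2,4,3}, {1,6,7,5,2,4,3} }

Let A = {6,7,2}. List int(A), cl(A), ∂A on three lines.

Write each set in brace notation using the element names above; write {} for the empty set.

opens ⊆ A: {}; union → int = {}
complement {1,5,4,3}; its interior {1,5,4,3}; cl(A) = X∖{1,5,4,3} = {6,7,2}
boundary = {6,7,2} ∖ {} = {6,7,2}

int(A) = {}
cl(A)  = {6,7,2}
∂A     = {6,7,2}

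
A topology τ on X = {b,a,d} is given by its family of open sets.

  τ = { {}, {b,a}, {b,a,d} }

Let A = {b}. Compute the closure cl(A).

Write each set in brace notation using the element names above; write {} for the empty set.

{b,a,d}

closure: X∖int(X∖A) = X∖{} = {b,a,d}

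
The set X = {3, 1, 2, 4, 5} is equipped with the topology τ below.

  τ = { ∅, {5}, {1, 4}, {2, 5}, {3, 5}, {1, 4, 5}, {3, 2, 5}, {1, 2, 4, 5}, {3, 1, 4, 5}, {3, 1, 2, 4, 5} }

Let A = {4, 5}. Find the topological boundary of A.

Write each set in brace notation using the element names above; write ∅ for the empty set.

{3, 1, 2, 4}

interior: largest open inside A is {5} (from ∅, {5})
cl via duality: int({3, 1, 2}) = ∅, so X∖∅ = {3, 1, 2, 4, 5}
cl∖int = {3, 1, 2, 4}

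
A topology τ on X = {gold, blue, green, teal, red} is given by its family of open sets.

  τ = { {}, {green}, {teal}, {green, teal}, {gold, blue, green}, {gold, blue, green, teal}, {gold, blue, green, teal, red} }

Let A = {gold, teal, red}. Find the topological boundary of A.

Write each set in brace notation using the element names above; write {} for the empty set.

open subsets of A: {}, {teal}; so int(A) = {teal}
closure: X∖int(X∖A) = X∖{green} = {gold, blue, teal, red}
∂A = {gold, blue, teal, red} minus {teal} = {gold, blue, red}

{gold, blue, red}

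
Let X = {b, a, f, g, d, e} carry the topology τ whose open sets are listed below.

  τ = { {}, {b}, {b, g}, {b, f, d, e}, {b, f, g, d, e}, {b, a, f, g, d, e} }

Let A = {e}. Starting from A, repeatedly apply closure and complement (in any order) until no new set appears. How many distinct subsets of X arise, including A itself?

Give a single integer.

complement {b, a, f, g, d}; its interior {b, g}; cl(A) = X∖{b, g} = {a, f, d, e}
With k = closure, c = complement:
  1. A     = {e}
  2. kA    = {a, f, d, e}
  3. cA    = {b, a, f, g, d}
  4. ckA   = {b, g}
  5. kcA   = {b, a, f, g, d, e}
  6. ckcA  = {}
k, c of each give nothing new

6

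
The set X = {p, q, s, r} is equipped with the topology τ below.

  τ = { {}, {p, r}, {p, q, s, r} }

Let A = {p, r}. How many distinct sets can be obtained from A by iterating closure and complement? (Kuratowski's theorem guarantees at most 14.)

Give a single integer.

complement {q, s}; its interior {}; cl(A) = X∖{} = {p, q, s, r}
With k = closure, c = complement:
  1. A     = {p, r}
  2. kA    = {p, q, s, r}
  3. cA    = {q, s}
  4. ckA   = {}
k, c of each give nothing new

4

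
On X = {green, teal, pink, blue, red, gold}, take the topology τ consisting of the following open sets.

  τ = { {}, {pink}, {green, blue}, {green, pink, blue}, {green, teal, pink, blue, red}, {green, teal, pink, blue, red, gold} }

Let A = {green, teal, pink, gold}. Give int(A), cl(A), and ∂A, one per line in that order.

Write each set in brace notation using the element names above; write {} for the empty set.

int(A) = {pink}
cl(A)  = {green, teal, pink, blue, red, gold}
∂A     = {green, teal, blue, red, gold}

U open, U⊆A: {}, {pink}. int(A) = ⋃ = {pink}
X∖A={blue, red}, int(X∖A)={}, hence cl(A)={green, teal, pink, blue, red, gold}
∂A: remove int from cl → {green, teal, blue, red, gold}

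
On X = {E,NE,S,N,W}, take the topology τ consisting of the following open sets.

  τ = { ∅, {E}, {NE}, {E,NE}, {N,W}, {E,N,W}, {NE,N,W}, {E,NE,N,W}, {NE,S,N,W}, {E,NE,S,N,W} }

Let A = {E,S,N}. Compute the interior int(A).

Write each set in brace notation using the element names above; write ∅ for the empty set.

{E}

interior: largest open inside A is {E} (from ∅, {E})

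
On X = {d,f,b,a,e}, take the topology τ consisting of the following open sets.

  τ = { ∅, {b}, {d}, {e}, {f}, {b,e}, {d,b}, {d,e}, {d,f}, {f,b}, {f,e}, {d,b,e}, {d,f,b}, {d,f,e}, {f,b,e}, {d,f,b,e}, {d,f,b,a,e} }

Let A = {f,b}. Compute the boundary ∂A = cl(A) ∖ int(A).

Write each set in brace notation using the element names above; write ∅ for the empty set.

U open, U⊆A: ∅, {f}, {b}, {f,b}. int(A) = ⋃ = {f,b}
X∖A={d,a,e}, int(X∖A)={d,e}, hence cl(A)={f,b,a}
∂A: remove int from cl → {a}

{a}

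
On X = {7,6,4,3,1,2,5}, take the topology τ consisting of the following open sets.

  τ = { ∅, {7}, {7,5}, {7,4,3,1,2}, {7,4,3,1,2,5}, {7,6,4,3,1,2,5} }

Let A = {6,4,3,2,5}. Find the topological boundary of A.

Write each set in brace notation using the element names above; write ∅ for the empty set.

{6,4,3,1,2,5}

U open, U⊆A: ∅. int(A) = ⋃ = ∅
X∖A={7,1}, int(X∖A)={7}, hence cl(A)={6,4,3,1,2,5}
∂A: remove int from cl → {6,4,3,1,2,5}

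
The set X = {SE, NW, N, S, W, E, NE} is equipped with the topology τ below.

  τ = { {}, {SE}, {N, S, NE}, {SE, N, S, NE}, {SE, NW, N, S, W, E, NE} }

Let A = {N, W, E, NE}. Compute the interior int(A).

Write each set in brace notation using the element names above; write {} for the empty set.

U open, U⊆A: {}. int(A) = ⋃ = {}

{}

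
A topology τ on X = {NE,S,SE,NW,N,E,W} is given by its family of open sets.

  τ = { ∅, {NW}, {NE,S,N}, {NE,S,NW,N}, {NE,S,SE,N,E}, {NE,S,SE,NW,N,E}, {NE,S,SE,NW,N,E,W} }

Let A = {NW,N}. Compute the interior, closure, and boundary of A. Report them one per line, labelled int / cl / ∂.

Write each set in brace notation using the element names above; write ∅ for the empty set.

open subsets of A: ∅, {NW}; so int(A) = {NW}
closure: X∖int(X∖A) = X∖∅ = {NE,S,SE,NW,N,E,W}
∂A = {NE,S,SE,NW,N,E,W} minus {NW} = {NE,S,SE,N,E,W}

int(A) = {NW}
cl(A)  = {NE,S,SE,NW,N,E,W}
∂A     = {NE,S,SE,N,E,W}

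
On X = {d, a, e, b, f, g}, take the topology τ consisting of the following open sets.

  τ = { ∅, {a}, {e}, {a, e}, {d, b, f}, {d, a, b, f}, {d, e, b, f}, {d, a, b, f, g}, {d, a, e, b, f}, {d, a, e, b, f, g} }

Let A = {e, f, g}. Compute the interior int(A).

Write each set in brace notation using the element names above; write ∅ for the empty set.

{e}

U open, U⊆A: ∅, {e}. int(A) = ⋃ = {e}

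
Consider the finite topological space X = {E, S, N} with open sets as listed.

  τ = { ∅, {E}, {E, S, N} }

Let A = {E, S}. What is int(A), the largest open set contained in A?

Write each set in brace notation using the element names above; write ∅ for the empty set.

U open, U⊆A: ∅, {E}. int(A) = ⋃ = {E}

{E}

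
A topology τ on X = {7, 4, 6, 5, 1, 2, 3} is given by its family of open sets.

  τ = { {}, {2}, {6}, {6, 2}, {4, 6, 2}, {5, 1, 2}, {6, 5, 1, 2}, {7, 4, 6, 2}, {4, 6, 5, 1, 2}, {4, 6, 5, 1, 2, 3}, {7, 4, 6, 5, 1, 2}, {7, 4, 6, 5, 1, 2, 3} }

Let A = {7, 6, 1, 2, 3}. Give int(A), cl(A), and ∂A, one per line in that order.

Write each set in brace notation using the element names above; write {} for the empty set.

int(A) = {6, 2}
cl(A)  = {7, 4, 6, 5, 1, 2, 3}
∂A     = {7, 4, 5, 1, 3}

opens ⊆ A: {}, {2}, {6}, {6, 2}; union → int = {6, 2}
complement {4, 5}; its interior {}; cl(A) = X∖{} = {7, 4, 6, 5, 1, 2, 3}
boundary = {7, 4, 6, 5, 1, 2, 3} ∖ {6, 2} = {7, 4, 5, 1, 3}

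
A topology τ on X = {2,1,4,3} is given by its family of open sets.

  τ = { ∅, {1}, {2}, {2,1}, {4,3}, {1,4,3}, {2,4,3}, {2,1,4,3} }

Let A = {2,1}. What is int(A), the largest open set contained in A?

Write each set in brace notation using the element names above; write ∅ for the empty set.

{2,1}

opens ⊆ A: ∅, {2}, {1}, {2,1}; union → int = {2,1}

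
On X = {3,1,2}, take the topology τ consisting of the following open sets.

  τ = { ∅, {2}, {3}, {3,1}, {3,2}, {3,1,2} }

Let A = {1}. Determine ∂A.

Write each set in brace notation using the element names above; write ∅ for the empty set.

open subsets of A: ∅; so int(A) = ∅
closure: X∖int(X∖A) = X∖{3,2} = {1}
∂A = {1} minus ∅ = {1}

{1}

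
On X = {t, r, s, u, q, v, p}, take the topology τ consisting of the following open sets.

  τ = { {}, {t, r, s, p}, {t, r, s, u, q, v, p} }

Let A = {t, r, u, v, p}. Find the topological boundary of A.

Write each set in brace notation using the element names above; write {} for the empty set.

{t, r, s, u, q, v, p}

interior: largest open inside A is {} (from {})
cl via duality: int({s, q}) = {}, so X∖{} = {t, r, s, u, q, v, p}
cl∖int = {t, r, s, u, q, v, p}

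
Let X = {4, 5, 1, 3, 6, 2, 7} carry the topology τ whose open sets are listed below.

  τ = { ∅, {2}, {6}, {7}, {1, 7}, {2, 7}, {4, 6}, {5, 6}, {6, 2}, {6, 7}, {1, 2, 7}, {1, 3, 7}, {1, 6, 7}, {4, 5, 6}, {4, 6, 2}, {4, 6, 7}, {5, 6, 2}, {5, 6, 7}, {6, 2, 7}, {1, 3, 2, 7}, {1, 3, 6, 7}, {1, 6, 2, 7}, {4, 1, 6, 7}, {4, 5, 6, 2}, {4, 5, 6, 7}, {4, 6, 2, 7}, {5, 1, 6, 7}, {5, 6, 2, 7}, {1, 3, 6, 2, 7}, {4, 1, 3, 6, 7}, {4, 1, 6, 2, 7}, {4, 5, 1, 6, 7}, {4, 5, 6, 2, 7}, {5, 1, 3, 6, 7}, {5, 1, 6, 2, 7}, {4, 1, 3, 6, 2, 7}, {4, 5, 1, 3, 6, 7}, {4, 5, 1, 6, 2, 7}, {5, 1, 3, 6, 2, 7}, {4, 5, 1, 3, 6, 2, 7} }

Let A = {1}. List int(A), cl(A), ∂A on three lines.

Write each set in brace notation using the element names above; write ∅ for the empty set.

int(A) = ∅
cl(A)  = {1, 3}
∂A     = {1, 3}

U open, U⊆A: ∅. int(A) = ⋃ = ∅
X∖A={4, 5, 3, 6, 2, 7}, int(X∖A)={4, 5, 6, 2, 7}, hence cl(A)={1, 3}
∂A: remove int from cl → {1, 3}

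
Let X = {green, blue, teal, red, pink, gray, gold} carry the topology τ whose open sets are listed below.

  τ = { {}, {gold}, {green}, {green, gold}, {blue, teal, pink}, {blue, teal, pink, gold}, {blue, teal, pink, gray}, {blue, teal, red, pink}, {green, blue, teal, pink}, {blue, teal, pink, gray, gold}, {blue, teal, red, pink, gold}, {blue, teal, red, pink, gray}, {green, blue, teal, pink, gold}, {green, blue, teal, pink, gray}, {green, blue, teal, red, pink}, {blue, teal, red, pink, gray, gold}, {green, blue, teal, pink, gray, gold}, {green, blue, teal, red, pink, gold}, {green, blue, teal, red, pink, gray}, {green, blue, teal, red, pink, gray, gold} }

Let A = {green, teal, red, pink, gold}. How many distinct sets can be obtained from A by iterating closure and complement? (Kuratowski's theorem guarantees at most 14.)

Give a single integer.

6

complement {blue, gray}; its interior {}; cl(A) = X∖{} = {green, blue, teal, red, pink, gray, gold}
With k = closure, c = complement:
  1. A     = {green, teal, red, pink, gold}
  2. kA    = {green, blue, teal, red, pink, gray, gold}
  3. cA    = {blue, gray}
  4. ckA   = {}
  5. kcA   = {blue, teal, red, pink, gray}
  6. ckcA  = {green, gold}
k, c of each give nothing new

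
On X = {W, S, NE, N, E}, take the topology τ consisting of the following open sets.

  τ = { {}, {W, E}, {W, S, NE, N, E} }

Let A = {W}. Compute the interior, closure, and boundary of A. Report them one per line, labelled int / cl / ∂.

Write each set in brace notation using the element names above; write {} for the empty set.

open subsets of A: {}; so int(A) = {}
closure: X∖int(X∖A) = X∖{} = {W, S, NE, N, E}
∂A = {W, S, NE, N, E} minus {} = {W, S, NE, N, E}

int(A) = {}
cl(A)  = {W, S, NE, N, E}
∂A     = {W, S, NE, N, E}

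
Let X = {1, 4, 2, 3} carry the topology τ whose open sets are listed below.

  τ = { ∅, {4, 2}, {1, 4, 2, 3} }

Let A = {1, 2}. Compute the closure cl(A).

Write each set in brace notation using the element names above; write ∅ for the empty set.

{1, 4, 2, 3}

complement {4, 3}; its interior ∅; cl(A) = X∖∅ = {1, 4, 2, 3}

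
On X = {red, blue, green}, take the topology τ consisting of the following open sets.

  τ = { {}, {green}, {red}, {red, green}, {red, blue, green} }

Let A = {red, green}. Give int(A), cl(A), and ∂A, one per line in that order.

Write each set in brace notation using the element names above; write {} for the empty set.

interior: largest open inside A is {red, green} (from {}, {red}, {green}, {red, green})
cl via duality: int({blue}) = {}, so X∖{} = {red, blue, green}
cl∖int = {blue}

int(A) = {red, green}
cl(A)  = {red, blue, green}
∂A     = {blue}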